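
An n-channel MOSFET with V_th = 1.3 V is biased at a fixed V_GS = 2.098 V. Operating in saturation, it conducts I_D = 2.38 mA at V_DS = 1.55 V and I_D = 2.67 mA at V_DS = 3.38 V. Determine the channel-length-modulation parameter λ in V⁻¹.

With V_GS fixed, I_D ∝ (1 + λ V_DS) in saturation, so I_D2/I_D1 = (1 + λ V_DS2)/(1 + λ V_DS1).
2.67/2.38 = 1.122 = (1 + 3.38 λ)/(1 + 1.55 λ).
Solving: λ (I_D1 V_DS2 − I_D2 V_DS1) = I_D2 − I_D1, so λ = (2.67 − 2.38) / (2.38 × 3.38 − 2.67 × 1.55) = 0.29 / 3.91 = 0.0742 V⁻¹.

λ = 0.0742 V⁻¹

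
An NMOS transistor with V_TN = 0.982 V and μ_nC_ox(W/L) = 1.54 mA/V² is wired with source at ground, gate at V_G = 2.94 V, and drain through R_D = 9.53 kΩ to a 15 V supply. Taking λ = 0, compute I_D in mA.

I_D = 1.51 mA

V_GS = V_G = 2.94 V, so V_ov = 2.94 − 0.982 = 1.96 V.
Assume saturation: I_D = ½ k_n V_ov² = 0.5 × 1.54 × 1.96² = 2.95 mA, giving V_DS = V_DD − I_D R_D = 15 − 2.95 × 9.53 = -13.1 V.
But -13.1 V < V_ov = 1.96 V, so the device is actually in triode.
In triode I_D = k_n[V_ov V_DS − ½ V_DS²] and I_D = (V_DD − V_DS)/R_D. Equating: 7.34 V_DS² − 29.74 V_DS + 15 = 0, giving V_DS = 0.59 V (the root below V_ov).
I_D = (15 − 0.59) / 9.53 = 1.51 mA.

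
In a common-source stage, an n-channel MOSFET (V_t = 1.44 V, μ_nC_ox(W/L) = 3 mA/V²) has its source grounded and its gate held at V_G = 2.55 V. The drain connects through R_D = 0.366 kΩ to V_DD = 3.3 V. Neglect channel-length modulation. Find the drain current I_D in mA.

V_GS = V_G = 2.55 V, so V_ov = 2.55 − 1.44 = 1.11 V.
Assume saturation: I_D = ½ k_n V_ov² = 0.5 × 3 × 1.11² = 1.85 mA, giving V_DS = V_DD − I_D R_D = 3.3 − 1.85 × 0.366 = 2.62 V.
V_DS = 2.62 V ≥ V_ov = 1.11 V, confirming saturation.

I_D = 1.85 mA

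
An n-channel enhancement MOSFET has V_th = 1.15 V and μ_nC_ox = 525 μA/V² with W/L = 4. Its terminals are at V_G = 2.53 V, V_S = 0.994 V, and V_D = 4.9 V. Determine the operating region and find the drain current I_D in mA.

V_GS = V_G − V_S = 2.53 − 0.994 = 1.54 V; V_DS = V_D − V_S = 4.9 − 0.994 = 3.91 V.
k_n = μ_nC_ox · (W/L) = 2.1 mA/V².
V_ov = V_GS − V_th = 1.54 − 1.15 = 0.386 V.
Since V_DS = 3.91 V ≥ V_ov = 0.386 V, the device is in saturation.
I_D = ½ k_n V_ov² = 0.5 × 2.1 × 0.386² = 0.156 mA.

Saturation; I_D = 0.156 mA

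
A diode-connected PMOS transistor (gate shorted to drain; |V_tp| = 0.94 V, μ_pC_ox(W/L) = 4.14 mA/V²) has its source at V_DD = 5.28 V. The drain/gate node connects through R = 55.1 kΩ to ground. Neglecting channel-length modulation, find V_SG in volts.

V_SG = 1.13 V

With gate tied to drain, V_SG = V_SD ≥ V_SG − |V_tp|, so the device is in saturation.
KCL at the drain: ½ k_p (V_SG − |V_tp|)² = (V_DD − V_SG)/R.
Let x = V_SG − 0.94. Then 114 x² + x − 4.34 = 0, giving x = 0.191 V (positive root), so V_SG = 1.13 V.
I_D = (V_DD − V_SG)/R = (5.28 − 1.13) / 55.1 = 0.0753 mA.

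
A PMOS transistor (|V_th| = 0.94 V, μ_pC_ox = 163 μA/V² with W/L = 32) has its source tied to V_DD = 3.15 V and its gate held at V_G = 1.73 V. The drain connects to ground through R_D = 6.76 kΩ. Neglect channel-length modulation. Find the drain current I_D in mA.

V_SG = V_DD − V_G = 3.15 − 1.73 = 1.42 V, so V_ov = 1.42 − 0.94 = 0.48 V.
k_p = μ_pC_ox · (W/L) = 5.216 mA/V².
Assume saturation: I_D = ½ k_p V_ov² = 0.5 × 5.216 × 0.48² = 0.601 mA, giving V_SD = V_DD − I_D R_D = 3.15 − 0.601 × 6.76 = -0.912 V.
But -0.912 V < V_ov = 0.48 V, so the device is actually in triode.
In triode I_D = k_p[V_ov V_SD − ½ V_SD²] and I_D = (V_DD − V_SD)/R_D. Equating: 17.6 V_SD² − 17.92 V_SD + 3.15 = 0, giving V_SD = 0.226 V (the root below V_ov).
I_D = (3.15 − 0.226) / 6.76 = 0.433 mA.

I_D = 0.433 mA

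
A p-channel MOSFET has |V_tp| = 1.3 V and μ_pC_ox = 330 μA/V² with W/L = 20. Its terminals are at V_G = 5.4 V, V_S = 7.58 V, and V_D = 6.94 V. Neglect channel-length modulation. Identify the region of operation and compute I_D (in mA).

Triode; I_D = 2.37 mA

V_SG = V_S − V_G = 7.58 − 5.4 = 2.18 V; V_SD = V_S − V_D = 7.58 − 6.94 = 0.64 V.
k_p = μ_pC_ox · (W/L) = 6.6 mA/V².
V_ov = V_SG − |V_tp| = 2.18 − 1.3 = 0.88 V.
Since V_SD = 0.64 V < V_ov = 0.88 V, the device is in the triode region.
I_D = k_p [V_ov · V_SD − ½ V_SD²] = 6.6 × [0.88 × 0.64 − 0.5 × 0.64²] = 2.37 mA.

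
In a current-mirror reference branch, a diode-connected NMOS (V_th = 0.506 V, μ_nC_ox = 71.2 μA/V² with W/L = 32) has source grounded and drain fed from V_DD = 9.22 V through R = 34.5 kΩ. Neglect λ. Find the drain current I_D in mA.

I_D = 0.239 mA

With gate tied to drain, V_GS = V_DS ≥ V_GS − V_th, so the device is in saturation.
k_n = μ_nC_ox · (W/L) = 2.278 mA/V².
KCL at the drain: ½ k_n (V_GS − V_th)² = (V_DD − V_GS)/R.
Let x = V_GS − 0.506. Then 39.3 x² + x − 8.714 = 0, giving x = 0.458 V (positive root), so V_GS = 0.964 V.
I_D = (V_DD − V_GS)/R = (9.22 − 0.964) / 34.5 = 0.239 mA.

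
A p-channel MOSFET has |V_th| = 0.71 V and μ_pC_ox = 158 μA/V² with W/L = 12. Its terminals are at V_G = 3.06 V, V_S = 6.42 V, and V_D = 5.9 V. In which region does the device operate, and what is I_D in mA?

V_SG = V_S − V_G = 6.42 − 3.06 = 3.36 V; V_SD = V_S − V_D = 6.42 − 5.9 = 0.52 V.
k_p = μ_pC_ox · (W/L) = 1.896 mA/V².
V_ov = V_SG − |V_th| = 3.36 − 0.71 = 2.65 V.
Since V_SD = 0.52 V < V_ov = 2.65 V, the device is in the triode region.
I_D = k_p [V_ov · V_SD − ½ V_SD²] = 1.896 × [2.65 × 0.52 − 0.5 × 0.52²] = 2.36 mA.

Triode; I_D = 2.36 mA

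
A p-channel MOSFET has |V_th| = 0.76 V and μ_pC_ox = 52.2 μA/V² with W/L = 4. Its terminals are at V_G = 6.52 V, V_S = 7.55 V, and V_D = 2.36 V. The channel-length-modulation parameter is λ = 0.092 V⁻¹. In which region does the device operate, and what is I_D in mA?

Saturation; I_D = 0.0112 mA

V_SG = V_S − V_G = 7.55 − 6.52 = 1.03 V; V_SD = V_S − V_D = 7.55 − 2.36 = 5.19 V.
k_p = μ_pC_ox · (W/L) = 0.2088 mA/V².
V_ov = V_SG − |V_th| = 1.03 − 0.76 = 0.27 V.
Since V_SD = 5.19 V ≥ V_ov = 0.27 V, the device is in saturation.
I_D = ½ k_p V_ov² (1 + λ V_SD) = 0.5 × 0.2088 × 0.27² × (1 + 0.092 × 5.19) = 0.0112 mA.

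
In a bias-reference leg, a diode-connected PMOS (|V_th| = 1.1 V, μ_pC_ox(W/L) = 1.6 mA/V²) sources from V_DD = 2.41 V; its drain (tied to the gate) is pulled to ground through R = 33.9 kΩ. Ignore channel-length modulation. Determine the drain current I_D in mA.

With gate tied to drain, V_SG = V_SD ≥ V_SG − |V_th|, so the device is in saturation.
KCL at the drain: ½ k_p (V_SG − |V_th|)² = (V_DD − V_SG)/R.
Let x = V_SG − 1.1. Then 27.1 x² + x − 1.31 = 0, giving x = 0.202 V (positive root), so V_SG = 1.3 V.
I_D = (V_DD − V_SG)/R = (2.41 − 1.3) / 33.9 = 0.0327 mA.

I_D = 0.0327 mA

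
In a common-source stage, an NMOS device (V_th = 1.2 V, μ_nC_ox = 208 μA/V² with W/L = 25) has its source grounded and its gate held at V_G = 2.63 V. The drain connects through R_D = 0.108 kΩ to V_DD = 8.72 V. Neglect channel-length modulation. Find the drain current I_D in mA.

V_GS = V_G = 2.63 V, so V_ov = 2.63 − 1.2 = 1.43 V.
k_n = μ_nC_ox · (W/L) = 5.2 mA/V².
Assume saturation: I_D = ½ k_n V_ov² = 0.5 × 5.2 × 1.43² = 5.32 mA, giving V_DS = V_DD − I_D R_D = 8.72 − 5.32 × 0.108 = 8.15 V.
V_DS = 8.15 V ≥ V_ov = 1.43 V, confirming saturation.

I_D = 5.32 mA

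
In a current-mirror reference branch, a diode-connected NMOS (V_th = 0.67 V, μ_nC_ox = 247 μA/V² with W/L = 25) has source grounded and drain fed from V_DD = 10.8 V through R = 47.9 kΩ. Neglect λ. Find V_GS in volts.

V_GS = 0.928 V

With gate tied to drain, V_GS = V_DS ≥ V_GS − V_th, so the device is in saturation.
k_n = μ_nC_ox · (W/L) = 6.175 mA/V².
KCL at the drain: ½ k_n (V_GS − V_th)² = (V_DD − V_GS)/R.
Let x = V_GS − 0.67. Then 148 x² + x − 10.13 = 0, giving x = 0.258 V (positive root), so V_GS = 0.928 V.
I_D = (V_DD − V_GS)/R = (10.8 − 0.928) / 47.9 = 0.206 mA.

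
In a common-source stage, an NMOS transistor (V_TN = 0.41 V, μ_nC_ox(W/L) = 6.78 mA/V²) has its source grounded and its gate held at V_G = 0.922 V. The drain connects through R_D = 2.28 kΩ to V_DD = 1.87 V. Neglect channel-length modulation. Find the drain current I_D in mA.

V_GS = V_G = 0.922 V, so V_ov = 0.922 − 0.41 = 0.512 V.
Assume saturation: I_D = ½ k_n V_ov² = 0.5 × 6.78 × 0.512² = 0.889 mA, giving V_DS = V_DD − I_D R_D = 1.87 − 0.889 × 2.28 = -0.156 V.
But -0.156 V < V_ov = 0.512 V, so the device is actually in triode.
In triode I_D = k_n[V_ov V_DS − ½ V_DS²] and I_D = (V_DD − V_DS)/R_D. Equating: 7.73 V_DS² − 8.915 V_DS + 1.87 = 0, giving V_DS = 0.276 V (the root below V_ov).
I_D = (1.87 − 0.276) / 2.28 = 0.699 mA.

I_D = 0.699 mA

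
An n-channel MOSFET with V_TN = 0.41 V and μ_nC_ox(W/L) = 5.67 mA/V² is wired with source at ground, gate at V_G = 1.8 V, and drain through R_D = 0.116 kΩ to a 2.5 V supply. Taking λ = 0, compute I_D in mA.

V_GS = V_G = 1.8 V, so V_ov = 1.8 − 0.41 = 1.39 V.
Assume saturation: I_D = ½ k_n V_ov² = 0.5 × 5.67 × 1.39² = 5.48 mA, giving V_DS = V_DD − I_D R_D = 2.5 − 5.48 × 0.116 = 1.86 V.
V_DS = 1.86 V ≥ V_ov = 1.39 V, confirming saturation.

I_D = 5.48 mA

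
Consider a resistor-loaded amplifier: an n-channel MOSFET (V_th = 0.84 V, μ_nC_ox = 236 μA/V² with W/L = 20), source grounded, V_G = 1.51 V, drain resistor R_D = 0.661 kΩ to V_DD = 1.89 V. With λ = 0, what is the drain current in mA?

V_GS = V_G = 1.51 V, so V_ov = 1.51 − 0.84 = 0.67 V.
k_n = μ_nC_ox · (W/L) = 4.72 mA/V².
Assume saturation: I_D = ½ k_n V_ov² = 0.5 × 4.72 × 0.67² = 1.06 mA, giving V_DS = V_DD − I_D R_D = 1.89 − 1.06 × 0.661 = 1.19 V.
V_DS = 1.19 V ≥ V_ov = 0.67 V, confirming saturation.

I_D = 1.06 mA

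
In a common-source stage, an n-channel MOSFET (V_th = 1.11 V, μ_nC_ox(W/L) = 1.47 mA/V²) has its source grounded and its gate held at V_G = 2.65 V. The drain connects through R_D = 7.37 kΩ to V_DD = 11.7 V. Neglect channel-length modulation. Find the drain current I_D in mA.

V_GS = V_G = 2.65 V, so V_ov = 2.65 − 1.11 = 1.54 V.
Assume saturation: I_D = ½ k_n V_ov² = 0.5 × 1.47 × 1.54² = 1.74 mA, giving V_DS = V_DD − I_D R_D = 11.7 − 1.74 × 7.37 = -1.15 V.
But -1.15 V < V_ov = 1.54 V, so the device is actually in triode.
In triode I_D = k_n[V_ov V_DS − ½ V_DS²] and I_D = (V_DD − V_DS)/R_D. Equating: 5.42 V_DS² − 17.68 V_DS + 11.7 = 0, giving V_DS = 0.922 V (the root below V_ov).
I_D = (11.7 − 0.922) / 7.37 = 1.46 mA.

I_D = 1.46 mA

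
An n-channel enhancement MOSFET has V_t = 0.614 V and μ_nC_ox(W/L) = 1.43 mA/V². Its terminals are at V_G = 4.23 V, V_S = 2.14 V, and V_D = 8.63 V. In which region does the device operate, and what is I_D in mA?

Saturation; I_D = 1.56 mA

V_GS = V_G − V_S = 4.23 − 2.14 = 2.09 V; V_DS = V_D − V_S = 8.63 − 2.14 = 6.49 V.
V_ov = V_GS − V_t = 2.09 − 0.614 = 1.48 V.
Since V_DS = 6.49 V ≥ V_ov = 1.48 V, the device is in saturation.
I_D = ½ k_n V_ov² = 0.5 × 1.43 × 1.48² = 1.56 mA.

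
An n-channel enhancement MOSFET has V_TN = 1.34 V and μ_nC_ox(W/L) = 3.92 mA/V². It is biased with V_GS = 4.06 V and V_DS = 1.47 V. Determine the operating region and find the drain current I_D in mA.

V_ov = V_GS − V_TN = 4.06 − 1.34 = 2.72 V.
Since V_DS = 1.47 V < V_ov = 2.72 V, the device is in the triode region.
I_D = k_n [V_ov · V_DS − ½ V_DS²] = 3.92 × [2.72 × 1.47 − 0.5 × 1.47²] = 11.4 mA.

Triode; I_D = 11.4 mA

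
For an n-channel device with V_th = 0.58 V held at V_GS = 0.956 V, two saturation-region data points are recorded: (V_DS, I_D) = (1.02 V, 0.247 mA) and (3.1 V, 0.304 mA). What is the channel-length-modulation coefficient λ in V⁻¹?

λ = 0.125 V⁻¹

With V_GS fixed, I_D ∝ (1 + λ V_DS) in saturation, so I_D2/I_D1 = (1 + λ V_DS2)/(1 + λ V_DS1).
0.304/0.247 = 1.231 = (1 + 3.1 λ)/(1 + 1.02 λ).
Solving: λ (I_D1 V_DS2 − I_D2 V_DS1) = I_D2 − I_D1, so λ = (0.304 − 0.247) / (0.247 × 3.1 − 0.304 × 1.02) = 0.057 / 0.456 = 0.125 V⁻¹.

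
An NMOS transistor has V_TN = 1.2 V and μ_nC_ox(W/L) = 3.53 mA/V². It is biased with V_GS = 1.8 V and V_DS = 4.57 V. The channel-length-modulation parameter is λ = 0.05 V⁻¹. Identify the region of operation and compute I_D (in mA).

V_ov = V_GS − V_TN = 1.8 − 1.2 = 0.6 V.
Since V_DS = 4.57 V ≥ V_ov = 0.6 V, the device is in saturation.
I_D = ½ k_n V_ov² (1 + λ V_DS) = 0.5 × 3.53 × 0.6² × (1 + 0.05 × 4.57) = 0.781 mA.

Saturation; I_D = 0.781 mA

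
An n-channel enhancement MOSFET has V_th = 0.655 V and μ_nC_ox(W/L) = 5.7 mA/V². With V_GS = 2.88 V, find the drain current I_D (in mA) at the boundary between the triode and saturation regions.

I_D = 14.1 mA

At the boundary V_DS = V_ov = V_GS − V_th = 2.88 − 0.655 = 2.22 V.
I_D = ½ k_n V_ov² = 0.5 × 5.7 × 2.22² = 14.1 mA.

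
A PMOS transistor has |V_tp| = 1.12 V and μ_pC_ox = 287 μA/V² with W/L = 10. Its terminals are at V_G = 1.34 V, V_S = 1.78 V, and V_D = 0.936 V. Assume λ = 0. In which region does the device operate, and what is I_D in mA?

Cutoff; I_D = 0 mA

V_SG = V_S − V_G = 1.78 − 1.34 = 0.44 V; V_SD = V_S − V_D = 1.78 − 0.936 = 0.844 V.
V_SG = 0.44 V < |V_tp| = 1.12 V, so the transistor is in cutoff.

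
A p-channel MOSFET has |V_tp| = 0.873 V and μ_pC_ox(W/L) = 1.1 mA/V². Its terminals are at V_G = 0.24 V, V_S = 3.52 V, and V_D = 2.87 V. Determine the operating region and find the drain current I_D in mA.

Triode; I_D = 1.49 mA

V_SG = V_S − V_G = 3.52 − 0.24 = 3.28 V; V_SD = V_S − V_D = 3.52 − 2.87 = 0.65 V.
V_ov = V_SG − |V_tp| = 3.28 − 0.873 = 2.41 V.
Since V_SD = 0.65 V < V_ov = 2.41 V, the device is in the triode region.
I_D = k_p [V_ov · V_SD − ½ V_SD²] = 1.1 × [2.41 × 0.65 − 0.5 × 0.65²] = 1.49 mA.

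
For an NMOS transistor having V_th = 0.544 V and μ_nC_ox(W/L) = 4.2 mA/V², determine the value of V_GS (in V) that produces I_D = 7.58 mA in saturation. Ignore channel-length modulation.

V_GS = 2.44 V

In saturation I_D = ½ k_n (V_GS − V_th)², so V_GS − V_th = √(2 I_D / k_n) = √(2 × 7.58 / 4.2) = 1.9 V.
V_GS = 0.544 + 1.9 = 2.44 V.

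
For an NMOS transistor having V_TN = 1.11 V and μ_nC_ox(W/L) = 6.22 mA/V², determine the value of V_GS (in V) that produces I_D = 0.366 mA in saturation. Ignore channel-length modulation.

In saturation I_D = ½ k_n (V_GS − V_TN)², so V_GS − V_TN = √(2 I_D / k_n) = √(2 × 0.366 / 6.22) = 0.343 V.
V_GS = 1.11 + 0.343 = 1.45 V.

V_GS = 1.45 V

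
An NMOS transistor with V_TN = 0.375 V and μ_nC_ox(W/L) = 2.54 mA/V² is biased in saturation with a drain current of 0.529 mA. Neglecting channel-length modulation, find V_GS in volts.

In saturation I_D = ½ k_n (V_GS − V_TN)², so V_GS − V_TN = √(2 I_D / k_n) = √(2 × 0.529 / 2.54) = 0.645 V.
V_GS = 0.375 + 0.645 = 1.02 V.

V_GS = 1.02 V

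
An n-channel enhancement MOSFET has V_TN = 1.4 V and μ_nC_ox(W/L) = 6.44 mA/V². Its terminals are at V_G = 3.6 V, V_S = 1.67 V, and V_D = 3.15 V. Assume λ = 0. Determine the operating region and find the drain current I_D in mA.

V_GS = V_G − V_S = 3.6 − 1.67 = 1.93 V; V_DS = V_D − V_S = 3.15 − 1.67 = 1.48 V.
V_ov = V_GS − V_TN = 1.93 − 1.4 = 0.53 V.
Since V_DS = 1.48 V ≥ V_ov = 0.53 V, the device is in saturation.
I_D = ½ k_n V_ov² = 0.5 × 6.44 × 0.53² = 0.904 mA.

Saturation; I_D = 0.904 mA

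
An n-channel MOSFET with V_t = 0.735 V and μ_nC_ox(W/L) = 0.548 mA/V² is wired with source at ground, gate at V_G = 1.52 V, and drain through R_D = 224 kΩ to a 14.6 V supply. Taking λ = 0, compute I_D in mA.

V_GS = V_G = 1.52 V, so V_ov = 1.52 − 0.735 = 0.785 V.
Assume saturation: I_D = ½ k_n V_ov² = 0.5 × 0.548 × 0.785² = 0.169 mA, giving V_DS = V_DD − I_D R_D = 14.6 − 0.169 × 224 = -23.2 V.
But -23.2 V < V_ov = 0.785 V, so the device is actually in triode.
In triode I_D = k_n[V_ov V_DS − ½ V_DS²] and I_D = (V_DD − V_DS)/R_D. Equating: 61.4 V_DS² − 97.36 V_DS + 14.6 = 0, giving V_DS = 0.168 V (the root below V_ov).
I_D = (14.6 − 0.168) / 224 = 0.0644 mA.

I_D = 0.0644 mA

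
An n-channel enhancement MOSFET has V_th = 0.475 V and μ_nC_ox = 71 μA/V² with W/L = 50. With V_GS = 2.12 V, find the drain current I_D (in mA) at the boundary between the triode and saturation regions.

At the boundary V_DS = V_ov = V_GS − V_th = 2.12 − 0.475 = 1.65 V.
k_n = μ_nC_ox · (W/L) = 3.55 mA/V².
I_D = ½ k_n V_ov² = 0.5 × 3.55 × 1.65² = 4.8 mA.

I_D = 4.80 mA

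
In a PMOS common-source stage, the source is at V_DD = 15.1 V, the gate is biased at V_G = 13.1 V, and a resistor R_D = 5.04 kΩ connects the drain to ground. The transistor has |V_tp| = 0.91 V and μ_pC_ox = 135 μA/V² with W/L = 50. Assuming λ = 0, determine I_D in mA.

I_D = 2.89 mA

V_SG = V_DD − V_G = 15.1 − 13.1 = 2 V, so V_ov = 2 − 0.91 = 1.09 V.
k_p = μ_pC_ox · (W/L) = 6.75 mA/V².
Assume saturation: I_D = ½ k_p V_ov² = 0.5 × 6.75 × 1.09² = 4.01 mA, giving V_SD = V_DD − I_D R_D = 15.1 − 4.01 × 5.04 = -5.11 V.
But -5.11 V < V_ov = 1.09 V, so the device is actually in triode.
In triode I_D = k_p[V_ov V_SD − ½ V_SD²] and I_D = (V_DD − V_SD)/R_D. Equating: 17 V_SD² − 38.08 V_SD + 15.1 = 0, giving V_SD = 0.515 V (the root below V_ov).
I_D = (15.1 − 0.515) / 5.04 = 2.89 mA.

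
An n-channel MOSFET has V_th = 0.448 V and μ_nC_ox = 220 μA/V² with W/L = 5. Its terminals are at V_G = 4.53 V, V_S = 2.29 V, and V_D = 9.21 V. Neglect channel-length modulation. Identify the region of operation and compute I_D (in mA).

V_GS = V_G − V_S = 4.53 − 2.29 = 2.24 V; V_DS = V_D − V_S = 9.21 − 2.29 = 6.92 V.
k_n = μ_nC_ox · (W/L) = 1.1 mA/V².
V_ov = V_GS − V_th = 2.24 − 0.448 = 1.79 V.
Since V_DS = 6.92 V ≥ V_ov = 1.79 V, the device is in saturation.
I_D = ½ k_n V_ov² = 0.5 × 1.1 × 1.79² = 1.77 mA.

Saturation; I_D = 1.77 mA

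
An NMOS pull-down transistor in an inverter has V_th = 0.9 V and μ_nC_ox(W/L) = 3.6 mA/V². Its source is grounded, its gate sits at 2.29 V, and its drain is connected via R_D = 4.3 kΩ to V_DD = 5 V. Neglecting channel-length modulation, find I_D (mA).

I_D = 1.11 mA

V_GS = V_G = 2.29 V, so V_ov = 2.29 − 0.9 = 1.39 V.
Assume saturation: I_D = ½ k_n V_ov² = 0.5 × 3.6 × 1.39² = 3.48 mA, giving V_DS = V_DD − I_D R_D = 5 − 3.48 × 4.3 = -9.95 V.
But -9.95 V < V_ov = 1.39 V, so the device is actually in triode.
In triode I_D = k_n[V_ov V_DS − ½ V_DS²] and I_D = (V_DD − V_DS)/R_D. Equating: 7.74 V_DS² − 22.52 V_DS + 5 = 0, giving V_DS = 0.242 V (the root below V_ov).
I_D = (5 − 0.242) / 4.3 = 1.11 mA.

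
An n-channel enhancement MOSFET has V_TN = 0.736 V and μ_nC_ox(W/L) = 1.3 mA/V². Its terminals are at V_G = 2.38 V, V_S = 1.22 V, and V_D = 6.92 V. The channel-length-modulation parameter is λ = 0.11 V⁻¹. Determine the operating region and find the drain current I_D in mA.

V_GS = V_G − V_S = 2.38 − 1.22 = 1.16 V; V_DS = V_D − V_S = 6.92 − 1.22 = 5.7 V.
V_ov = V_GS − V_TN = 1.16 − 0.736 = 0.424 V.
Since V_DS = 5.7 V ≥ V_ov = 0.424 V, the device is in saturation.
I_D = ½ k_n V_ov² (1 + λ V_DS) = 0.5 × 1.3 × 0.424² × (1 + 0.11 × 5.7) = 0.19 mA.

Saturation; I_D = 0.190 mA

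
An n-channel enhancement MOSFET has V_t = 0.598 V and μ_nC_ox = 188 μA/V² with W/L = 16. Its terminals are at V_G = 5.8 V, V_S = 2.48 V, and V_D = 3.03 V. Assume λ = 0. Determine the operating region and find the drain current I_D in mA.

V_GS = V_G − V_S = 5.8 − 2.48 = 3.32 V; V_DS = V_D − V_S = 3.03 − 2.48 = 0.55 V.
k_n = μ_nC_ox · (W/L) = 3.008 mA/V².
V_ov = V_GS − V_t = 3.32 − 0.598 = 2.72 V.
Since V_DS = 0.55 V < V_ov = 2.72 V, the device is in the triode region.
I_D = k_n [V_ov · V_DS − ½ V_DS²] = 3.008 × [2.72 × 0.55 − 0.5 × 0.55²] = 4.05 mA.

Triode; I_D = 4.05 mA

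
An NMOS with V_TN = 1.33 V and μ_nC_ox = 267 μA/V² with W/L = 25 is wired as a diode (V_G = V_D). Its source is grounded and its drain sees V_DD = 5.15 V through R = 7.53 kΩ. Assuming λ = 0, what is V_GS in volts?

With gate tied to drain, V_GS = V_DS ≥ V_GS − V_TN, so the device is in saturation.
k_n = μ_nC_ox · (W/L) = 6.675 mA/V².
KCL at the drain: ½ k_n (V_GS − V_TN)² = (V_DD − V_GS)/R.
Let x = V_GS − 1.33. Then 25.1 x² + x − 3.82 = 0, giving x = 0.37 V (positive root), so V_GS = 1.7 V.
I_D = (V_DD − V_GS)/R = (5.15 − 1.7) / 7.53 = 0.458 mA.

V_GS = 1.70 V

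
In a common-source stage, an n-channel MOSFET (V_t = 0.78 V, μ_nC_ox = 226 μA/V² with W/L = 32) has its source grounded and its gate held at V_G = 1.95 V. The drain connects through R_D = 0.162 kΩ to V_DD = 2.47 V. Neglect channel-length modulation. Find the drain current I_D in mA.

V_GS = V_G = 1.95 V, so V_ov = 1.95 − 0.78 = 1.17 V.
k_n = μ_nC_ox · (W/L) = 7.232 mA/V².
Assume saturation: I_D = ½ k_n V_ov² = 0.5 × 7.232 × 1.17² = 4.95 mA, giving V_DS = V_DD − I_D R_D = 2.47 − 4.95 × 0.162 = 1.67 V.
V_DS = 1.67 V ≥ V_ov = 1.17 V, confirming saturation.

I_D = 4.95 mA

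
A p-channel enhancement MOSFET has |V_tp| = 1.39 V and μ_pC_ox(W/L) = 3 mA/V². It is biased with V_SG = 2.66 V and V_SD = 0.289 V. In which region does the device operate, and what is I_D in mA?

V_ov = V_SG − |V_tp| = 2.66 − 1.39 = 1.27 V.
Since V_SD = 0.289 V < V_ov = 1.27 V, the device is in the triode region.
I_D = k_p [V_ov · V_SD − ½ V_SD²] = 3 × [1.27 × 0.289 − 0.5 × 0.289²] = 0.976 mA.

Triode; I_D = 0.976 mA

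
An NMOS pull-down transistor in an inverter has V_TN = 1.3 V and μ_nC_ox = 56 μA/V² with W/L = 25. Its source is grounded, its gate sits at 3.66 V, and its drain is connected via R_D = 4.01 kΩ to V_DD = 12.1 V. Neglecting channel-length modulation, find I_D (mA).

V_GS = V_G = 3.66 V, so V_ov = 3.66 − 1.3 = 2.36 V.
k_n = μ_nC_ox · (W/L) = 1.4 mA/V².
Assume saturation: I_D = ½ k_n V_ov² = 0.5 × 1.4 × 2.36² = 3.9 mA, giving V_DS = V_DD − I_D R_D = 12.1 − 3.9 × 4.01 = -3.53 V.
But -3.53 V < V_ov = 2.36 V, so the device is actually in triode.
In triode I_D = k_n[V_ov V_DS − ½ V_DS²] and I_D = (V_DD − V_DS)/R_D. Equating: 2.81 V_DS² − 14.25 V_DS + 12.1 = 0, giving V_DS = 1.08 V (the root below V_ov).
I_D = (12.1 − 1.08) / 4.01 = 2.75 mA.

I_D = 2.75 mA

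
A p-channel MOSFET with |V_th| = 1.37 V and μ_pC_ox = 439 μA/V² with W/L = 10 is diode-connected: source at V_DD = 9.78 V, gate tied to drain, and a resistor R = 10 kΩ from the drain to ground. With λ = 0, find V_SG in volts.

With gate tied to drain, V_SG = V_SD ≥ V_SG − |V_th|, so the device is in saturation.
k_p = μ_pC_ox · (W/L) = 4.39 mA/V².
KCL at the drain: ½ k_p (V_SG − |V_th|)² = (V_DD − V_SG)/R.
Let x = V_SG − 1.37. Then 21.9 x² + x − 8.41 = 0, giving x = 0.597 V (positive root), so V_SG = 1.97 V.
I_D = (V_DD − V_SG)/R = (9.78 − 1.97) / 10 = 0.781 mA.

V_SG = 1.97 V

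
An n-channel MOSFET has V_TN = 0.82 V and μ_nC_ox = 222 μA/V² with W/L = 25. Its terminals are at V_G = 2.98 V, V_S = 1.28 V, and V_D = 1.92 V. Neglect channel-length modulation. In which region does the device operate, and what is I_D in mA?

Triode; I_D = 1.99 mA

V_GS = V_G − V_S = 2.98 − 1.28 = 1.7 V; V_DS = V_D − V_S = 1.92 − 1.28 = 0.64 V.
k_n = μ_nC_ox · (W/L) = 5.55 mA/V².
V_ov = V_GS − V_TN = 1.7 − 0.82 = 0.88 V.
Since V_DS = 0.64 V < V_ov = 0.88 V, the device is in the triode region.
I_D = k_n [V_ov · V_DS − ½ V_DS²] = 5.55 × [0.88 × 0.64 − 0.5 × 0.64²] = 1.99 mA.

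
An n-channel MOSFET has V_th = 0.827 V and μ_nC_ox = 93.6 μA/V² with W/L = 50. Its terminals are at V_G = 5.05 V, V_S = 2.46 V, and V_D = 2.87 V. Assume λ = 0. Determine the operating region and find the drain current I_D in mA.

V_GS = V_G − V_S = 5.05 − 2.46 = 2.59 V; V_DS = V_D − V_S = 2.87 − 2.46 = 0.41 V.
k_n = μ_nC_ox · (W/L) = 4.68 mA/V².
V_ov = V_GS − V_th = 2.59 − 0.827 = 1.76 V.
Since V_DS = 0.41 V < V_ov = 1.76 V, the device is in the triode region.
I_D = k_n [V_ov · V_DS − ½ V_DS²] = 4.68 × [1.76 × 0.41 − 0.5 × 0.41²] = 2.99 mA.

Triode; I_D = 2.99 mA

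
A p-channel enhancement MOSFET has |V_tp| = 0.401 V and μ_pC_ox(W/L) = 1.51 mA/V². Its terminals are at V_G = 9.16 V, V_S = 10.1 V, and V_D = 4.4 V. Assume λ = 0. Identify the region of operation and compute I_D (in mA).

Saturation; I_D = 0.219 mA

V_SG = V_S − V_G = 10.1 − 9.16 = 0.94 V; V_SD = V_S − V_D = 10.1 − 4.4 = 5.7 V.
V_ov = V_SG − |V_tp| = 0.94 − 0.401 = 0.539 V.
Since V_SD = 5.7 V ≥ V_ov = 0.539 V, the device is in saturation.
I_D = ½ k_p V_ov² = 0.5 × 1.51 × 0.539² = 0.219 mA.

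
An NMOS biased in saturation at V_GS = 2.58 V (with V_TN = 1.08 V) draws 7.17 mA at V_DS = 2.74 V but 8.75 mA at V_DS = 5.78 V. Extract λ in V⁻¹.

With V_GS fixed, I_D ∝ (1 + λ V_DS) in saturation, so I_D2/I_D1 = (1 + λ V_DS2)/(1 + λ V_DS1).
8.75/7.17 = 1.22 = (1 + 5.78 λ)/(1 + 2.74 λ).
Solving: λ (I_D1 V_DS2 − I_D2 V_DS1) = I_D2 − I_D1, so λ = (8.75 − 7.17) / (7.17 × 5.78 − 8.75 × 2.74) = 1.58 / 17.5 = 0.0905 V⁻¹.

λ = 0.0905 V⁻¹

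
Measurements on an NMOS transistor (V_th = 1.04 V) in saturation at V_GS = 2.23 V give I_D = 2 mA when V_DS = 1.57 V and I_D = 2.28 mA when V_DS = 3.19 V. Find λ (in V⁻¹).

λ = 0.100 V⁻¹

With V_GS fixed, I_D ∝ (1 + λ V_DS) in saturation, so I_D2/I_D1 = (1 + λ V_DS2)/(1 + λ V_DS1).
2.28/2 = 1.14 = (1 + 3.19 λ)/(1 + 1.57 λ).
Solving: λ (I_D1 V_DS2 − I_D2 V_DS1) = I_D2 − I_D1, so λ = (2.28 − 2) / (2 × 3.19 − 2.28 × 1.57) = 0.28 / 2.8 = 0.1 V⁻¹.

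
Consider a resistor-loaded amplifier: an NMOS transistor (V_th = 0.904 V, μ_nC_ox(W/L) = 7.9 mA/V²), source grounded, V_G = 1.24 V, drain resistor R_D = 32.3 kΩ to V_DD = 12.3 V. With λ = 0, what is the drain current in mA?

I_D = 0.375 mA

V_GS = V_G = 1.24 V, so V_ov = 1.24 − 0.904 = 0.336 V.
Assume saturation: I_D = ½ k_n V_ov² = 0.5 × 7.9 × 0.336² = 0.446 mA, giving V_DS = V_DD − I_D R_D = 12.3 − 0.446 × 32.3 = -2.1 V.
But -2.1 V < V_ov = 0.336 V, so the device is actually in triode.
In triode I_D = k_n[V_ov V_DS − ½ V_DS²] and I_D = (V_DD − V_DS)/R_D. Equating: 128 V_DS² − 86.74 V_DS + 12.3 = 0, giving V_DS = 0.202 V (the root below V_ov).
I_D = (12.3 − 0.202) / 32.3 = 0.375 mA.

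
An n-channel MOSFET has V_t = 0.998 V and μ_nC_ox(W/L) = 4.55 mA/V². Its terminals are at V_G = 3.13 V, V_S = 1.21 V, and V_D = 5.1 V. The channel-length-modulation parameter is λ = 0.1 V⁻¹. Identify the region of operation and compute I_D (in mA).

V_GS = V_G − V_S = 3.13 − 1.21 = 1.92 V; V_DS = V_D − V_S = 5.1 − 1.21 = 3.89 V.
V_ov = V_GS − V_t = 1.92 − 0.998 = 0.922 V.
Since V_DS = 3.89 V ≥ V_ov = 0.922 V, the device is in saturation.
I_D = ½ k_n V_ov² (1 + λ V_DS) = 0.5 × 4.55 × 0.922² × (1 + 0.1 × 3.89) = 2.69 mA.

Saturation; I_D = 2.69 mA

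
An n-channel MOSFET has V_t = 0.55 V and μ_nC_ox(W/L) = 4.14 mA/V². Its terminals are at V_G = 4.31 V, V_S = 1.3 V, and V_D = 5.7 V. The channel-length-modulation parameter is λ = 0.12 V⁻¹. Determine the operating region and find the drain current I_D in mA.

Saturation; I_D = 19.1 mA

V_GS = V_G − V_S = 4.31 − 1.3 = 3.01 V; V_DS = V_D − V_S = 5.7 − 1.3 = 4.4 V.
V_ov = V_GS − V_t = 3.01 − 0.55 = 2.46 V.
Since V_DS = 4.4 V ≥ V_ov = 2.46 V, the device is in saturation.
I_D = ½ k_n V_ov² (1 + λ V_DS) = 0.5 × 4.14 × 2.46² × (1 + 0.12 × 4.4) = 19.1 mA.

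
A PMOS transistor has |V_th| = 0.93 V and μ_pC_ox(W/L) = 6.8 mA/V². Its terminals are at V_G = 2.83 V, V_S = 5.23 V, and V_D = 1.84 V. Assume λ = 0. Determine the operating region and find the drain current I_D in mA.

V_SG = V_S − V_G = 5.23 − 2.83 = 2.4 V; V_SD = V_S − V_D = 5.23 − 1.84 = 3.39 V.
V_ov = V_SG − |V_th| = 2.4 − 0.93 = 1.47 V.
Since V_SD = 3.39 V ≥ V_ov = 1.47 V, the device is in saturation.
I_D = ½ k_p V_ov² = 0.5 × 6.8 × 1.47² = 7.35 mA.

Saturation; I_D = 7.35 mA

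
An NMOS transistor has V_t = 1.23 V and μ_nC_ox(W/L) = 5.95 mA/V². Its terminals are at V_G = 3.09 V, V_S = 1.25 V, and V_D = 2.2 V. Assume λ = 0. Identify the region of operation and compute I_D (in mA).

Saturation; I_D = 1.11 mA

V_GS = V_G − V_S = 3.09 − 1.25 = 1.84 V; V_DS = V_D − V_S = 2.2 − 1.25 = 0.95 V.
V_ov = V_GS − V_t = 1.84 − 1.23 = 0.61 V.
Since V_DS = 0.95 V ≥ V_ov = 0.61 V, the device is in saturation.
I_D = ½ k_n V_ov² = 0.5 × 5.95 × 0.61² = 1.11 mA.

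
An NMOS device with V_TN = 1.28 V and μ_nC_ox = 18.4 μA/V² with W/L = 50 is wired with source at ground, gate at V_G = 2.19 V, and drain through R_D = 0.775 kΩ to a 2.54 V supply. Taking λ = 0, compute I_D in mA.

I_D = 0.381 mA

V_GS = V_G = 2.19 V, so V_ov = 2.19 − 1.28 = 0.91 V.
k_n = μ_nC_ox · (W/L) = 0.92 mA/V².
Assume saturation: I_D = ½ k_n V_ov² = 0.5 × 0.92 × 0.91² = 0.381 mA, giving V_DS = V_DD − I_D R_D = 2.54 − 0.381 × 0.775 = 2.24 V.
V_DS = 2.24 V ≥ V_ov = 0.91 V, confirming saturation.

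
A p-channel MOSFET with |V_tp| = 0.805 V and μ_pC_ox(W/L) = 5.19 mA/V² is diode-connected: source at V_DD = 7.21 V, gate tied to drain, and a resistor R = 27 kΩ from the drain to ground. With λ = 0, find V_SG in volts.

V_SG = 1.10 V

With gate tied to drain, V_SG = V_SD ≥ V_SG − |V_tp|, so the device is in saturation.
KCL at the drain: ½ k_p (V_SG − |V_tp|)² = (V_DD − V_SG)/R.
Let x = V_SG − 0.805. Then 70.1 x² + x − 6.405 = 0, giving x = 0.295 V (positive root), so V_SG = 1.1 V.
I_D = (V_DD − V_SG)/R = (7.21 − 1.1) / 27 = 0.226 mA.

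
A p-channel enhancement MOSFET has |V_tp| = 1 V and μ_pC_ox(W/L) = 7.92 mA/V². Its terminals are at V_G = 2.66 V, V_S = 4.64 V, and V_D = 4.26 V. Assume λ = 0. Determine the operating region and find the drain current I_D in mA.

V_SG = V_S − V_G = 4.64 − 2.66 = 1.98 V; V_SD = V_S − V_D = 4.64 − 4.26 = 0.38 V.
V_ov = V_SG − |V_tp| = 1.98 − 1 = 0.98 V.
Since V_SD = 0.38 V < V_ov = 0.98 V, the device is in the triode region.
I_D = k_p [V_ov · V_SD − ½ V_SD²] = 7.92 × [0.98 × 0.38 − 0.5 × 0.38²] = 2.38 mA.

Triode; I_D = 2.38 mA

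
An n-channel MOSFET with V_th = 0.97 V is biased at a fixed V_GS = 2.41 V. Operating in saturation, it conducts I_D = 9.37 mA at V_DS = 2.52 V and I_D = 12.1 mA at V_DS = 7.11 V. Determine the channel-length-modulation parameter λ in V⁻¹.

With V_GS fixed, I_D ∝ (1 + λ V_DS) in saturation, so I_D2/I_D1 = (1 + λ V_DS2)/(1 + λ V_DS1).
12.1/9.37 = 1.291 = (1 + 7.11 λ)/(1 + 2.52 λ).
Solving: λ (I_D1 V_DS2 − I_D2 V_DS1) = I_D2 − I_D1, so λ = (12.1 − 9.37) / (9.37 × 7.11 − 12.1 × 2.52) = 2.73 / 36.1 = 0.0756 V⁻¹.

λ = 0.0756 V⁻¹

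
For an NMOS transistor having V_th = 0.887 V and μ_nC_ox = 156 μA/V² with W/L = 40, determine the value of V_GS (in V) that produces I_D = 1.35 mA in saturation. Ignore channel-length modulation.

V_GS = 1.54 V

k_n = μ_nC_ox · (W/L) = 6.24 mA/V².
In saturation I_D = ½ k_n (V_GS − V_th)², so V_GS − V_th = √(2 I_D / k_n) = √(2 × 1.35 / 6.24) = 0.658 V.
V_GS = 0.887 + 0.658 = 1.54 V.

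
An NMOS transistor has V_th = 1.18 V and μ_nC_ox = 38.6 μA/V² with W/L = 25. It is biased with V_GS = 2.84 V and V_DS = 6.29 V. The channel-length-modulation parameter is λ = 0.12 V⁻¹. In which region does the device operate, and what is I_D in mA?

Saturation; I_D = 2.33 mA

k_n = μ_nC_ox · (W/L) = 0.965 mA/V².
V_ov = V_GS − V_th = 2.84 − 1.18 = 1.66 V.
Since V_DS = 6.29 V ≥ V_ov = 1.66 V, the device is in saturation.
I_D = ½ k_n V_ov² (1 + λ V_DS) = 0.5 × 0.965 × 1.66² × (1 + 0.12 × 6.29) = 2.33 mA.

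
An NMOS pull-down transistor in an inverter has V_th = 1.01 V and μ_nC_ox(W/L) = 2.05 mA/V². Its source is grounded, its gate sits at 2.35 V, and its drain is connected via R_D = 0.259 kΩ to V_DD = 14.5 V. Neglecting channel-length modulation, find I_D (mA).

V_GS = V_G = 2.35 V, so V_ov = 2.35 − 1.01 = 1.34 V.
Assume saturation: I_D = ½ k_n V_ov² = 0.5 × 2.05 × 1.34² = 1.84 mA, giving V_DS = V_DD − I_D R_D = 14.5 − 1.84 × 0.259 = 14 V.
V_DS = 14 V ≥ V_ov = 1.34 V, confirming saturation.

I_D = 1.84 mA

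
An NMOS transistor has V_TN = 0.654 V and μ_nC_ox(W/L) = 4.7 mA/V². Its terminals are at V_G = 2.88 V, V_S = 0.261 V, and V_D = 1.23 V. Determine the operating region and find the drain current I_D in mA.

Triode; I_D = 6.74 mA

V_GS = V_G − V_S = 2.88 − 0.261 = 2.62 V; V_DS = V_D − V_S = 1.23 − 0.261 = 0.969 V.
V_ov = V_GS − V_TN = 2.62 − 0.654 = 1.96 V.
Since V_DS = 0.969 V < V_ov = 1.96 V, the device is in the triode region.
I_D = k_n [V_ov · V_DS − ½ V_DS²] = 4.7 × [1.96 × 0.969 − 0.5 × 0.969²] = 6.74 mA.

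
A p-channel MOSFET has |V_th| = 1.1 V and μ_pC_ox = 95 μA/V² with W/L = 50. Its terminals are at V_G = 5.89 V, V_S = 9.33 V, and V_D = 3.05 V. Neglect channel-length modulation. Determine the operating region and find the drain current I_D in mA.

Saturation; I_D = 13.0 mA

V_SG = V_S − V_G = 9.33 − 5.89 = 3.44 V; V_SD = V_S − V_D = 9.33 − 3.05 = 6.28 V.
k_p = μ_pC_ox · (W/L) = 4.75 mA/V².
V_ov = V_SG − |V_th| = 3.44 − 1.1 = 2.34 V.
Since V_SD = 6.28 V ≥ V_ov = 2.34 V, the device is in saturation.
I_D = ½ k_p V_ov² = 0.5 × 4.75 × 2.34² = 13 mA.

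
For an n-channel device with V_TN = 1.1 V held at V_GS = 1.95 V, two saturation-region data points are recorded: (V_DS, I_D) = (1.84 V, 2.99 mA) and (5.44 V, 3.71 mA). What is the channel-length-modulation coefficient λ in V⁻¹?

With V_GS fixed, I_D ∝ (1 + λ V_DS) in saturation, so I_D2/I_D1 = (1 + λ V_DS2)/(1 + λ V_DS1).
3.71/2.99 = 1.241 = (1 + 5.44 λ)/(1 + 1.84 λ).
Solving: λ (I_D1 V_DS2 − I_D2 V_DS1) = I_D2 − I_D1, so λ = (3.71 − 2.99) / (2.99 × 5.44 − 3.71 × 1.84) = 0.72 / 9.44 = 0.0763 V⁻¹.

λ = 0.0763 V⁻¹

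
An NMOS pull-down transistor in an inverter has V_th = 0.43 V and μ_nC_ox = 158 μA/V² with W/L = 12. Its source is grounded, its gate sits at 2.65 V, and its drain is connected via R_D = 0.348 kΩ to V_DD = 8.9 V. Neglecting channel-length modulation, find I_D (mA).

V_GS = V_G = 2.65 V, so V_ov = 2.65 − 0.43 = 2.22 V.
k_n = μ_nC_ox · (W/L) = 1.896 mA/V².
Assume saturation: I_D = ½ k_n V_ov² = 0.5 × 1.896 × 2.22² = 4.67 mA, giving V_DS = V_DD − I_D R_D = 8.9 − 4.67 × 0.348 = 7.27 V.
V_DS = 7.27 V ≥ V_ov = 2.22 V, confirming saturation.

I_D = 4.67 mA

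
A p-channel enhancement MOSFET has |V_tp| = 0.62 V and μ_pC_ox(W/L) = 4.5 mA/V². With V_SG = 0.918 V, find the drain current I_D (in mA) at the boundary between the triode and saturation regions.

At the boundary V_SD = V_ov = V_SG − |V_tp| = 0.918 − 0.62 = 0.298 V.
I_D = ½ k_p V_ov² = 0.5 × 4.5 × 0.298² = 0.2 mA.

I_D = 0.200 mA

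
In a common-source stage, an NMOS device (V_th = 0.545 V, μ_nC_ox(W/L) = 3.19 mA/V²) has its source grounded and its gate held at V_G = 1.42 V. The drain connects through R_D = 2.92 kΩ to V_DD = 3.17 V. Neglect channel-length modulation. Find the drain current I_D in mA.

V_GS = V_G = 1.42 V, so V_ov = 1.42 − 0.545 = 0.875 V.
Assume saturation: I_D = ½ k_n V_ov² = 0.5 × 3.19 × 0.875² = 1.22 mA, giving V_DS = V_DD − I_D R_D = 3.17 − 1.22 × 2.92 = -0.396 V.
But -0.396 V < V_ov = 0.875 V, so the device is actually in triode.
In triode I_D = k_n[V_ov V_DS − ½ V_DS²] and I_D = (V_DD − V_DS)/R_D. Equating: 4.66 V_DS² − 9.15 V_DS + 3.17 = 0, giving V_DS = 0.449 V (the root below V_ov).
I_D = (3.17 − 0.449) / 2.92 = 0.932 mA.

I_D = 0.932 mA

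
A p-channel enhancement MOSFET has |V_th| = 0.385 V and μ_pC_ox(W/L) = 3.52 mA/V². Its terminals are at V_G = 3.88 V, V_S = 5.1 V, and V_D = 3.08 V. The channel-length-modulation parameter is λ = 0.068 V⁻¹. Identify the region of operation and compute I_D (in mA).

V_SG = V_S − V_G = 5.1 − 3.88 = 1.22 V; V_SD = V_S − V_D = 5.1 − 3.08 = 2.02 V.
V_ov = V_SG − |V_th| = 1.22 − 0.385 = 0.835 V.
Since V_SD = 2.02 V ≥ V_ov = 0.835 V, the device is in saturation.
I_D = ½ k_p V_ov² (1 + λ V_SD) = 0.5 × 3.52 × 0.835² × (1 + 0.068 × 2.02) = 1.4 mA.

Saturation; I_D = 1.40 mA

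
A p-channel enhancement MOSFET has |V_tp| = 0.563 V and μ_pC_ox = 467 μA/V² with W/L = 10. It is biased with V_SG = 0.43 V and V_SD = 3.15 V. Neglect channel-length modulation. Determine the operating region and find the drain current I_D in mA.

Cutoff; I_D = 0 mA

V_SG = 0.43 V < |V_tp| = 0.563 V, so the transistor is in cutoff.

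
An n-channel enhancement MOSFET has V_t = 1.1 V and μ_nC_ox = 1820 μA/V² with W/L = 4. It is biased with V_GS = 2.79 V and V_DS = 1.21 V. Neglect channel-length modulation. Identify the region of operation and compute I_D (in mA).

k_n = μ_nC_ox · (W/L) = 7.28 mA/V².
V_ov = V_GS − V_t = 2.79 − 1.1 = 1.69 V.
Since V_DS = 1.21 V < V_ov = 1.69 V, the device is in the triode region.
I_D = k_n [V_ov · V_DS − ½ V_DS²] = 7.28 × [1.69 × 1.21 − 0.5 × 1.21²] = 9.56 mA.

Triode; I_D = 9.56 mA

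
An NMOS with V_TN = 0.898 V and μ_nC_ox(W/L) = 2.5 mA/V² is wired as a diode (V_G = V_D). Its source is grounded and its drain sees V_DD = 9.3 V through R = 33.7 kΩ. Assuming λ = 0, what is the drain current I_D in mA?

With gate tied to drain, V_GS = V_DS ≥ V_GS − V_TN, so the device is in saturation.
KCL at the drain: ½ k_n (V_GS − V_TN)² = (V_DD − V_GS)/R.
Let x = V_GS − 0.898. Then 42.1 x² + x − 8.402 = 0, giving x = 0.435 V (positive root), so V_GS = 1.33 V.
I_D = (V_DD − V_GS)/R = (9.3 − 1.33) / 33.7 = 0.236 mA.

I_D = 0.236 mA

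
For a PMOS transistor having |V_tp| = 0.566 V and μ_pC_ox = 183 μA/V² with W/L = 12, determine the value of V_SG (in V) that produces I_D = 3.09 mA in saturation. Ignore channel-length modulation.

k_p = μ_pC_ox · (W/L) = 2.196 mA/V².
In saturation I_D = ½ k_p (V_SG − |V_tp|)², so V_SG − |V_tp| = √(2 I_D / k_p) = √(2 × 3.09 / 2.196) = 1.68 V.
V_SG = 0.566 + 1.68 = 2.24 V.

V_SG = 2.24 V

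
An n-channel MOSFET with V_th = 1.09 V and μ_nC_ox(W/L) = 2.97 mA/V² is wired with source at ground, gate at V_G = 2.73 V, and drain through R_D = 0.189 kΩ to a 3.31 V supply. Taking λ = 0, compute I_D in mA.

V_GS = V_G = 2.73 V, so V_ov = 2.73 − 1.09 = 1.64 V.
Assume saturation: I_D = ½ k_n V_ov² = 0.5 × 2.97 × 1.64² = 3.99 mA, giving V_DS = V_DD − I_D R_D = 3.31 − 3.99 × 0.189 = 2.56 V.
V_DS = 2.56 V ≥ V_ov = 1.64 V, confirming saturation.

I_D = 3.99 mA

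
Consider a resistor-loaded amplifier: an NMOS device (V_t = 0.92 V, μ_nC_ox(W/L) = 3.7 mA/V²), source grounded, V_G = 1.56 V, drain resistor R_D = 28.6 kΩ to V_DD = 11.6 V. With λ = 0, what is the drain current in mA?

I_D = 0.399 mA

V_GS = V_G = 1.56 V, so V_ov = 1.56 − 0.92 = 0.64 V.
Assume saturation: I_D = ½ k_n V_ov² = 0.5 × 3.7 × 0.64² = 0.758 mA, giving V_DS = V_DD − I_D R_D = 11.6 − 0.758 × 28.6 = -10.1 V.
But -10.1 V < V_ov = 0.64 V, so the device is actually in triode.
In triode I_D = k_n[V_ov V_DS − ½ V_DS²] and I_D = (V_DD − V_DS)/R_D. Equating: 52.9 V_DS² − 68.72 V_DS + 11.6 = 0, giving V_DS = 0.199 V (the root below V_ov).
I_D = (11.6 − 0.199) / 28.6 = 0.399 mA.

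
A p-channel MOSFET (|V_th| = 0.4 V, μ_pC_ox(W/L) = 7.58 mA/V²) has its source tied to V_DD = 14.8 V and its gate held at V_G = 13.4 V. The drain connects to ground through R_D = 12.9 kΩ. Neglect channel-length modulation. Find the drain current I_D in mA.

V_SG = V_DD − V_G = 14.8 − 13.4 = 1.4 V, so V_ov = 1.4 − 0.4 = 1 V.
Assume saturation: I_D = ½ k_p V_ov² = 0.5 × 7.58 × 1² = 3.79 mA, giving V_SD = V_DD − I_D R_D = 14.8 − 3.79 × 12.9 = -34.1 V.
But -34.1 V < V_ov = 1 V, so the device is actually in triode.
In triode I_D = k_p[V_ov V_SD − ½ V_SD²] and I_D = (V_DD − V_SD)/R_D. Equating: 48.9 V_SD² − 98.78 V_SD + 14.8 = 0, giving V_SD = 0.163 V (the root below V_ov).
I_D = (14.8 − 0.163) / 12.9 = 1.13 mA.

I_D = 1.13 mA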